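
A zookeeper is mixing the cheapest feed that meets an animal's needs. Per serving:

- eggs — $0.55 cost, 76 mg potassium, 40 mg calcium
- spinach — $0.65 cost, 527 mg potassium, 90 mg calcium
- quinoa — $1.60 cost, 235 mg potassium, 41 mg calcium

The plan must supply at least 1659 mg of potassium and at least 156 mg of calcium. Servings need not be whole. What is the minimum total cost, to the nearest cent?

With two linear requirements the optimum uses one or two foods; enumerate the corners.
eggs only: max(1659/76, 156/40) = 21.83 servings → $12.01.
spinach only: max(1659/527, 156/90) = 3.148 servings → $2.05.
quinoa only: max(1659/235, 156/41) = 7.06 servings → $11.30.
eggs + spinach: the both-tight solution has a negative serving — not a feasible corner.
eggs + quinoa with both targets exact would need a negative amount; discard.
spinach + quinoa with both targets exact would need a negative amount; discard.
The minimum over all feasible corners is $2.05.

$2.05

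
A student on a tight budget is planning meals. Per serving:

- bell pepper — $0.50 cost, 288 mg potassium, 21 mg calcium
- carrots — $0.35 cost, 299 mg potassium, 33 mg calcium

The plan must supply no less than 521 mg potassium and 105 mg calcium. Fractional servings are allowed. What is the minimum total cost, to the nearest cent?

At the optimum either one food covers both requirements or two foods hit both targets exactly; no other combination can be cheaper.
bell pepper only: max(521/288, 105/21) = 5 servings → $2.50.
carrots only: max(521/299, 105/33) = 3.182 servings → $1.11.
bell pepper + carrots: the both-tight solution has a negative serving — not a feasible corner.
The minimum over all feasible corners is $1.11.

$1.11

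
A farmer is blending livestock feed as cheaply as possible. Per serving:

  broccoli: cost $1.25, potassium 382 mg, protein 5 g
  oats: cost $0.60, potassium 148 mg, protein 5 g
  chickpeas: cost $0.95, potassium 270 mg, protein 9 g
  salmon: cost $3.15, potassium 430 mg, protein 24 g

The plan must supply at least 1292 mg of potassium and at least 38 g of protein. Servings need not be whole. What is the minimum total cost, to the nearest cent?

At the optimum either one food covers both requirements or two foods hit both targets exactly; no other combination can be cheaper.
broccoli only: max(1292/382, 38/5) = 7.6 servings → $9.50.
oats only: max(1292/148, 38/5) = 8.73 servings → $5.24.
chickpeas only: max(1292/270, 38/9) = 4.785 servings → $4.55.
salmon only: max(1292/430, 38/24) = 3.005 servings → $9.46.
broccoli + oats with both tight: 0.7145 servings and 6.885 servings → $5.02.
broccoli + chickpeas with both tight: 0.6552 servings and 3.858 servings → $4.48.
broccoli + salmon with both tight: 2.09 servings and 1.148 servings → $6.23.
oats + chickpeas: the both-tight solution has a negative serving — not a feasible corner.
oats + salmon: intersection lies outside the first quadrant.
chickpeas + salmon: the both-tight solution has a negative serving — not a feasible corner.
The minimum over all feasible corners is $4.48.

$4.48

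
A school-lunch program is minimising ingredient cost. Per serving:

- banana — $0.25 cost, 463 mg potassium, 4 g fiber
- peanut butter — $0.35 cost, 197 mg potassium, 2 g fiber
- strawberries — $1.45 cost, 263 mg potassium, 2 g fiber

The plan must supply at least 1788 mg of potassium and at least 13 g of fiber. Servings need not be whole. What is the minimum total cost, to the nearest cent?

$0.97

This is a tiny linear program; its minimum lies at a vertex of the feasible set. List the vertices and price them.
banana only: max(1788/463, 13/4) = 3.862 servings → $0.97.
peanut butter only: max(1788/197, 13/2) = 9.076 servings → $3.18.
strawberries only: max(1788/263, 13/2) = 6.798 servings → $9.86.
banana + peanut butter: intersection lies outside the first quadrant.
banana + strawberries: intersection lies outside the first quadrant.
peanut butter + strawberries with both targets exact would need a negative amount; discard.
So the least-cost plan costs $0.97.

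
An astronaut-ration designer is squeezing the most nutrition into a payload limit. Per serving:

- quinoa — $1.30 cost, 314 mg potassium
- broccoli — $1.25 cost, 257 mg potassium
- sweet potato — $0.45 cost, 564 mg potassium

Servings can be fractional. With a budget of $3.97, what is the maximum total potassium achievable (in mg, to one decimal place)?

4975.7 mg

Potassium per dollar: sweet potato 1253, quinoa 241.5, broccoli 205.6.
With no serving limits, spend the whole cost allowance on sweet potato: $3.97 / $0.45 × 564 mg = 4975.7 mg.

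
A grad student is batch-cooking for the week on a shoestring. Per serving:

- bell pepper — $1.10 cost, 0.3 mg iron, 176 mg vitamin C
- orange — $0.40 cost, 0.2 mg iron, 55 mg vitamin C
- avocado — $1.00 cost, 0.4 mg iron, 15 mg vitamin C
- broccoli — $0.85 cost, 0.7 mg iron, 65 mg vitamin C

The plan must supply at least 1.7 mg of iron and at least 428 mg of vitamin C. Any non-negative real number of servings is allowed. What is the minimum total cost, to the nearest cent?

$3.23

Check every corner: each single food scaled to meet both minima, and each pair solved so both constraints bind.
bell pepper only: max(1.7/0.3, 428/176) = 5.667 servings → $6.23.
orange only: max(1.7/0.2, 428/55) = 8.5 servings → $3.40.
avocado only: max(1.7/0.4, 428/15) = 28.53 servings → $28.53.
broccoli only: max(1.7/0.7, 428/65) = 6.585 servings → $5.60.
bell pepper + orange with both targets exact would need a negative amount; discard.
bell pepper + avocado with both tight: 2.211 servings and 2.592 servings → $5.02.
bell pepper + broccoli with both tight: 1.824 servings and 1.647 servings → $3.41.
orange + avocado with both tight: 7.668 servings and 0.4158 servings → $3.48.
orange + broccoli with both tight: 7.416 servings and 0.3098 servings → $3.23.
avocado + broccoli: the both-tight solution has a negative serving — not a feasible corner.
Cheapest feasible corner: $3.23.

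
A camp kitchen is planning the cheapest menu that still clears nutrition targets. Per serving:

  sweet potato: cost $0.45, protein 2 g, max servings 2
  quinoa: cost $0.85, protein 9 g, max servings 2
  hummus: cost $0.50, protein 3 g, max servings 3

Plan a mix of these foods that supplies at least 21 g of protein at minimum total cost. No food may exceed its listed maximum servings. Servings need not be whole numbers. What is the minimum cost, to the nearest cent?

Cost per g of protein: quinoa $0.0944, hummus $0.1667, sweet potato $0.2250.
Take 2 servings of quinoa: +18.0 g protein for $1.70 (total $1.70, still need 3.0 g).
Take 1 serving of hummus: +3.0 g protein for $0.50 (total $2.20, still need 0.0 g).
Greedy by cheapest-per-g is optimal for a single linear constraint, so the minimum cost is $2.20.

$2.20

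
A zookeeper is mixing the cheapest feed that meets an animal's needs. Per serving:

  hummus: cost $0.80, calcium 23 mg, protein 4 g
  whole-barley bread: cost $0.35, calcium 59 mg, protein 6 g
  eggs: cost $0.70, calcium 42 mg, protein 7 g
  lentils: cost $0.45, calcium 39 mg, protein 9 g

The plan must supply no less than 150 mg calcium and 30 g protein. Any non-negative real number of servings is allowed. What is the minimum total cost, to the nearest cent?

For a min-cost LP with two ≥-constraints, a basic feasible solution has at most two positive variables.
hummus only: max(150/23, 30/4) = 7.5 servings → $6.00.
whole-barley bread only: max(150/59, 30/6) = 5 servings → $1.75.
eggs only: max(150/42, 30/7) = 4.286 servings → $3.00.
lentils only: max(150/39, 30/9) = 3.846 servings → $1.73.
hummus + whole-barley bread with both targets exact would need a negative amount; discard.
hummus + eggs: the both-tight solution has a negative serving — not a feasible corner.
hummus + lentils with both tight: 3.529 servings and 1.765 servings → $3.62.
whole-barley bread + eggs with both targets exact would need a negative amount; discard.
whole-barley bread + lentils with both tight: 0.6061 servings and 2.929 servings → $1.53.
eggs + lentils with both tight: 1.714 servings and 2 servings → $2.10.
So the least-cost plan costs $1.53.

$1.53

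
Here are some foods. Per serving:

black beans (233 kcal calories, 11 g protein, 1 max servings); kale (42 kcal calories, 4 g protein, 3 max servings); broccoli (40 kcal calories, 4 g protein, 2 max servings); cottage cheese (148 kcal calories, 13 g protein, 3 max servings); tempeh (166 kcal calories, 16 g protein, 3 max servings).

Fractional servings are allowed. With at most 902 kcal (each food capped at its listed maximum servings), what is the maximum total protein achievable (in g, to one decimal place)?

Protein per kcal: broccoli 0.1, tempeh 0.09639, kale 0.09524, cottage cheese 0.08784, black beans 0.04721.
Take 2 servings of broccoli: uses 80 kcal, +8.0 g protein (running total 8.0 g).
Take 3 servings of tempeh: uses 498 kcal, +48.0 g protein (running total 56.0 g).
Take 3 servings of kale: uses 126 kcal, +12.0 g protein (running total 68.0 g).
Take 1.338 servings of cottage cheese: uses 198 kcal, +17.4 g protein (running total 85.4 g).
Filling greedily by protein-per-kcal is optimal for one linear limit, giving 85.4 g.

85.4 g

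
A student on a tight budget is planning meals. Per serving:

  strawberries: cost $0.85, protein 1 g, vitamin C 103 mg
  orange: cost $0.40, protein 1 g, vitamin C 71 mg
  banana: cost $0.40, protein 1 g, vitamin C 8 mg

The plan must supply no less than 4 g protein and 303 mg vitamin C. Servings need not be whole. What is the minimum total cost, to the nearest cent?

$1.71

For a min-cost LP with two ≥-constraints, a basic feasible solution has at most two positive variables.
strawberries only: max(4/1, 303/103) = 4 servings → $3.40.
orange only: max(4/1, 303/71) = 4.268 servings → $1.71.
banana only: max(4/1, 303/8) = 37.88 servings → $15.15.
strawberries + orange with both tight: 0.5938 servings and 3.406 servings → $1.87.
strawberries + banana with both tight: 2.853 servings and 1.147 servings → $2.88.
orange + banana: intersection lies outside the first quadrant.
So the least-cost plan costs $1.71.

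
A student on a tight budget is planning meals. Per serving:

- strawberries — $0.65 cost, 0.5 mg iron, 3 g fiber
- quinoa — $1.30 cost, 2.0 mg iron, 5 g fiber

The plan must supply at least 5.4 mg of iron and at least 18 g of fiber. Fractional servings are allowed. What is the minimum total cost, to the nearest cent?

$4.35

Two binding constraints pin down two serving amounts, so the optimal mix uses at most two foods. The candidates are each food alone (scaled to the tighter of iron/fiber) and each pair with both constraints tight.
strawberries only: max(5.4/0.5, 18/3) = 10.8 servings → $7.02.
quinoa only: max(5.4/2.0, 18/5) = 3.6 servings → $4.68.
strawberries + quinoa with both tight: 2.571 servings and 2.057 servings → $4.35.
Cheapest feasible corner: $4.35.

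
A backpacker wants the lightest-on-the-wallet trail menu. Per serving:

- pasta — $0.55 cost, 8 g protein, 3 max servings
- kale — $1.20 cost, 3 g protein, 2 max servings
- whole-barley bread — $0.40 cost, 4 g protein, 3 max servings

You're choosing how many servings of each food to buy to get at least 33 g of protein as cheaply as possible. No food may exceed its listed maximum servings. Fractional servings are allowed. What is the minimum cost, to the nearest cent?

Cost per g of protein: pasta $0.0688, whole-barley bread $0.1000, kale $0.4000.
Take 3 servings of pasta: +24.0 g protein for $1.65 (total $1.65, still need 9.0 g).
Take 2.25 servings of whole-barley bread: +9.0 g protein for $0.90 (total $2.55, still need 0.0 g).
Greedy by cheapest-per-g is optimal for a single linear constraint, so the minimum cost is $2.55.

$2.55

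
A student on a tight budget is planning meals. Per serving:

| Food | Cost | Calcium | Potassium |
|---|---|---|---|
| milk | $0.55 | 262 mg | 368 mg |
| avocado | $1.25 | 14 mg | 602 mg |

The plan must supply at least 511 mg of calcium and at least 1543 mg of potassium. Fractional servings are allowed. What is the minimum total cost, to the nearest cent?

$2.31

Compare the cost at each extreme point of the feasible region.
milk only: max(511/262, 1543/368) = 4.193 servings → $2.31.
avocado only: max(511/14, 1543/602) = 36.5 servings → $45.62.
milk + avocado with both tight: 1.875 servings and 1.417 servings → $2.80.
The minimum over all feasible corners is $2.31.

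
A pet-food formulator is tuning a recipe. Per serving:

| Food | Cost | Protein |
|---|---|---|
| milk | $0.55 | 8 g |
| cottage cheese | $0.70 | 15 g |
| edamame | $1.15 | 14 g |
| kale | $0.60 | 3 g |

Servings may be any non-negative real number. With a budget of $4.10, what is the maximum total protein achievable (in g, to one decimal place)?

87.9 g

Protein per dollar: cottage cheese 21.43, milk 14.55, edamame 12.17, kale 5.
With no serving limits, spend the whole cost allowance on cottage cheese: $4.10 / $0.70 × 15 g = 87.9 g.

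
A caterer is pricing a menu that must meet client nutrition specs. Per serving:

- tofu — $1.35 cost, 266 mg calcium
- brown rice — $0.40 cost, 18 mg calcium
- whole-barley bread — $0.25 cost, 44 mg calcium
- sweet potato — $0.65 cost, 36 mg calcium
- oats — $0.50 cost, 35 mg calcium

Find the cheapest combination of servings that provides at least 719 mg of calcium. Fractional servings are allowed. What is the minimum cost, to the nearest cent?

$3.65

Cost per mg of calcium: tofu $0.0051, whole-barley bread $0.0057, oats $0.0143, sweet potato $0.0181, brown rice $0.0222.
With no serving limits, use only tofu: 719 mg / 266 mg = 2.703 servings × $1.35 = $3.65.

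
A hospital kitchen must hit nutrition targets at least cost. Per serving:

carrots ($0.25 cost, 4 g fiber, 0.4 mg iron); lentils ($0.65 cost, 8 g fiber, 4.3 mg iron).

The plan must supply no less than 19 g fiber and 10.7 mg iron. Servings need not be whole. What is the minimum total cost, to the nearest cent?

With two linear requirements the optimum uses one or two foods; enumerate the corners.
carrots only: max(19/4, 10.7/0.4) = 26.75 servings → $6.69.
lentils only: max(19/8, 10.7/4.3) = 2.488 servings → $1.62.
carrots + lentils with both targets exact would need a negative amount; discard.
So the least-cost plan costs $1.62.

$1.62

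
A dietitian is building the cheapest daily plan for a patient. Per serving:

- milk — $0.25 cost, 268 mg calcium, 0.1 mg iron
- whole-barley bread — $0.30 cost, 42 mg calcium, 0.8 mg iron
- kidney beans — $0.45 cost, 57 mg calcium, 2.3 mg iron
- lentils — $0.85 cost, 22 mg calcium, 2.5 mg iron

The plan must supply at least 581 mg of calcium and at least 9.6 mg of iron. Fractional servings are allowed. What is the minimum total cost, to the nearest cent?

At the optimum either one food covers both requirements or two foods hit both targets exactly; no other combination can be cheaper.
milk only: max(581/268, 9.6/0.1) = 96 servings → $24.00.
whole-barley bread only: max(581/42, 9.6/0.8) = 13.83 servings → $4.15.
kidney beans only: max(581/57, 9.6/2.3) = 10.19 servings → $4.59.
lentils only: max(581/22, 9.6/2.5) = 26.41 servings → $22.45.
milk + whole-barley bread with both tight: 0.2931 servings and 11.96 servings → $3.66.
milk + kidney beans with both tight: 1.292 servings and 4.118 servings → $2.18.
milk + lentils with both tight: 1.859 servings and 3.766 servings → $3.67.
whole-barley bread + kidney beans: intersection lies outside the first quadrant.
whole-barley bread + lentils: intersection lies outside the first quadrant.
kidney beans + lentils: the both-tight solution has a negative serving — not a feasible corner.
Cheapest feasible corner: $2.18.

$2.18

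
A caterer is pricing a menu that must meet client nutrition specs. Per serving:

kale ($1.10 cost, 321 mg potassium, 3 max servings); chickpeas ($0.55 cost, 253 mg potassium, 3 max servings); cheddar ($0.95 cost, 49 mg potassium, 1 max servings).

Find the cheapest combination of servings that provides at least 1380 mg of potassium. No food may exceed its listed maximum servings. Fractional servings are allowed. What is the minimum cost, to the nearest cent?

$3.78

Cost per mg of potassium: chickpeas $0.0022, kale $0.0034, cheddar $0.0194.
Take 3 servings of chickpeas: +759.0 mg potassium for $1.65 (total $1.65, still need 621.0 mg).
Take 1.935 servings of kale: +621.0 mg potassium for $2.13 (total $3.78, still need 0.0 mg).
Greedy by cheapest-per-mg is optimal for a single linear constraint, so the minimum cost is $3.78.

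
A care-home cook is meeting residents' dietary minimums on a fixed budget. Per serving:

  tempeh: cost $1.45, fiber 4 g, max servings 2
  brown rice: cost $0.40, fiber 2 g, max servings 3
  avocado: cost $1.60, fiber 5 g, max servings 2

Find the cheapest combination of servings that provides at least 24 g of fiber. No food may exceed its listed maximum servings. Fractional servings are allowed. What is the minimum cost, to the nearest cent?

$7.30

Cost per g of fiber: brown rice $0.2000, avocado $0.3200, tempeh $0.3625.
Take 3 servings of brown rice: +6.0 g fiber for $1.20 (total $1.20, still need 18.0 g).
Take 2 servings of avocado: +10.0 g fiber for $3.20 (total $4.40, still need 8.0 g).
Take 2 servings of tempeh: +8.0 g fiber for $2.90 (total $7.30, still need 0.0 g).
Filling from the cheapest source first is optimal under one linear minimum: $7.30.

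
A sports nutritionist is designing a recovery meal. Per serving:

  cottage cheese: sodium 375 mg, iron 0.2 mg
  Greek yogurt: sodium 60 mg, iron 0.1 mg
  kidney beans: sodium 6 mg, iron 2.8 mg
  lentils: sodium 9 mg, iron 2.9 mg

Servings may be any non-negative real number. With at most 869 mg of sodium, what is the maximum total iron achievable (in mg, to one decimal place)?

Iron per mg sodium: kidney beans 0.4667, lentils 0.3222, Greek yogurt 0.001667, cottage cheese 0.0005333.
With no serving limits, spend the whole sodium allowance on kidney beans: 869 mg / 6 mg × 2.8 mg = 405.5 mg.

405.5 mg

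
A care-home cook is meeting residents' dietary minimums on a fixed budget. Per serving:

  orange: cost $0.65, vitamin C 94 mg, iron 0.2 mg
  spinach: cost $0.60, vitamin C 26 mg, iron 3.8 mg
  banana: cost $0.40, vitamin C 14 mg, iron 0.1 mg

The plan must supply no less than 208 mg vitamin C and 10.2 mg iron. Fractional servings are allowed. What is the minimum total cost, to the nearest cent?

The cheapest plan sits at a corner of the feasible region — with two constraints it uses at most two foods.
orange only: max(208/94, 10.2/0.2) = 51 servings → $33.15.
spinach only: max(208/26, 10.2/3.8) = 8 servings → $4.80.
banana only: max(208/14, 10.2/0.1) = 102 servings → $40.80.
orange + spinach with both tight: 1.492 servings and 2.606 servings → $2.53.
orange + banana with both targets exact would need a negative amount; discard.
spinach + banana with both tight: 2.411 servings and 10.38 servings → $5.60.
So the least-cost plan costs $2.53.

$2.53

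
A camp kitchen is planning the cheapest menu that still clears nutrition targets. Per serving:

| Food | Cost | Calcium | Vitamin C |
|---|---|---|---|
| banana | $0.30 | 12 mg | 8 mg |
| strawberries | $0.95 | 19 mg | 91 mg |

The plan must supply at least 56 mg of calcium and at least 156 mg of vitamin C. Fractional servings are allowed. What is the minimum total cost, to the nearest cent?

$2.12

At the optimum either one food covers both requirements or two foods hit both targets exactly; no other combination can be cheaper.
banana only: max(56/12, 156/8) = 19.5 servings → $5.85.
strawberries only: max(56/19, 156/91) = 2.947 servings → $2.80.
banana + strawberries with both tight: 2.268 servings and 1.515 servings → $2.12.
Cheapest feasible corner: $2.12.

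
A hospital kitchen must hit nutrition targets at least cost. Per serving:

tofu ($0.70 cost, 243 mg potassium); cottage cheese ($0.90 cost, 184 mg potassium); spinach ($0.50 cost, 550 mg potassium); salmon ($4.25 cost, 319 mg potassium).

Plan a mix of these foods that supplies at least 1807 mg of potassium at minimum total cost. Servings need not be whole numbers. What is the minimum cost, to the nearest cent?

$1.64

Cost per mg of potassium: spinach $0.0009, tofu $0.0029, cottage cheese $0.0049, salmon $0.0133.
With no serving limits, use only spinach: 1807 mg / 550 mg = 3.285 servings × $0.50 = $1.64.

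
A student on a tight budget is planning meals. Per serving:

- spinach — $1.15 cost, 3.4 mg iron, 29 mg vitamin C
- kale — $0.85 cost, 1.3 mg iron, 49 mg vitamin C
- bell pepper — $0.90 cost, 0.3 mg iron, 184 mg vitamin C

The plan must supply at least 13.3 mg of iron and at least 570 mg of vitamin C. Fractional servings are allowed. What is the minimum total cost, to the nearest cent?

An LP optimum is at a vertex; with two nutrient constraints at most two foods are used. Check each candidate.
spinach only: max(13.3/3.4, 570/29) = 19.66 servings → $22.60.
kale only: max(13.3/1.3, 570/49) = 11.63 servings → $9.89.
bell pepper only: max(13.3/0.3, 570/184) = 44.33 servings → $39.90.
spinach + kale: the both-tight solution has a negative serving — not a feasible corner.
spinach + bell pepper with both tight: 3.69 servings and 2.516 servings → $6.51.
kale + bell pepper with both tight: 10.14 servings and 0.3978 servings → $8.98.
The minimum over all feasible corners is $6.51.

$6.51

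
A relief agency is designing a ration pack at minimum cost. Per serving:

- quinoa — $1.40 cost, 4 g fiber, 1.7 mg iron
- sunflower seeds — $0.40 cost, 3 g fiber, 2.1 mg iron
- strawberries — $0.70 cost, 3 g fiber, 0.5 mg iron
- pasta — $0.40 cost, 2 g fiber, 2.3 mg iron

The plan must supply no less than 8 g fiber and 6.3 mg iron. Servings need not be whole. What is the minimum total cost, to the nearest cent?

Check every corner: each single food scaled to meet both minima, and each pair solved so both constraints bind.
quinoa only: max(8/4, 6.3/1.7) = 3.706 servings → $5.19.
sunflower seeds only: max(8/3, 6.3/2.1) = 3 servings → $1.20.
strawberries only: max(8/3, 6.3/0.5) = 12.6 servings → $8.82.
pasta only: max(8/2, 6.3/2.3) = 4 servings → $1.60.
quinoa + sunflower seeds: the both-tight solution has a negative serving — not a feasible corner.
quinoa + strawberries: intersection lies outside the first quadrant.
quinoa + pasta with both tight: 1 serving and 2 servings → $2.20.
sunflower seeds + strawberries: the both-tight solution has a negative serving — not a feasible corner.
sunflower seeds + pasta with both tight: 2.148 servings and 0.7778 servings → $1.17.
strawberries + pasta with both tight: 0.9831 servings and 2.525 servings → $1.70.
Cheapest feasible corner: $1.17.

$1.17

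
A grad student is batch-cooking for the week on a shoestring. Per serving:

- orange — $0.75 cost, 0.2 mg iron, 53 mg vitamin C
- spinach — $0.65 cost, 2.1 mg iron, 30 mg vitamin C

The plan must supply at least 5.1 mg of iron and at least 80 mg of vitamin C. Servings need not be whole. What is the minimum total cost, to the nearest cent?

A basic optimal solution has at most two foods positive. Try each food alone and each pair with both targets met exactly.
orange only: max(5.1/0.2, 80/53) = 25.5 servings → $19.12.
spinach only: max(5.1/2.1, 80/30) = 2.667 servings → $1.73.
orange + spinach with both tight: 0.1425 servings and 2.415 servings → $1.68.
Cheapest feasible corner: $1.68.

$1.68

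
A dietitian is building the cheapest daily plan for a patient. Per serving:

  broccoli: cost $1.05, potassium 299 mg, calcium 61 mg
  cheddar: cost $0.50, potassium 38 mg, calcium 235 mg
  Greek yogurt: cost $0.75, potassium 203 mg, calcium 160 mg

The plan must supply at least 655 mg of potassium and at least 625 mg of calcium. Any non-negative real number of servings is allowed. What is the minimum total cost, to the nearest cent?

broccoli only: max(655/299, 625/61) = 10.25 servings → $10.76.
cheddar only: max(655/38, 625/235) = 17.24 servings → $8.62.
Greek yogurt only: max(655/203, 625/160) = 3.906 servings → $2.93.
broccoli + cheddar with both tight: 1.916 servings and 2.162 servings → $3.09.
broccoli + Greek yogurt with both targets exact would need a negative amount; discard.
cheddar + Greek yogurt with both tight: 0.5303 servings and 3.127 servings → $2.61.
So the least-cost plan costs $2.61.

$2.61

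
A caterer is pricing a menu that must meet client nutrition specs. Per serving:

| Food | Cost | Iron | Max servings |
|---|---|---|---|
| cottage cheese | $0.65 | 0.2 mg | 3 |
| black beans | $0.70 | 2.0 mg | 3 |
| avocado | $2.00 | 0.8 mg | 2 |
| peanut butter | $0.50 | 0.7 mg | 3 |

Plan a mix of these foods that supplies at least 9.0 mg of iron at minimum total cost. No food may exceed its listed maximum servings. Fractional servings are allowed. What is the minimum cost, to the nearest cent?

Cost per mg of iron: black beans $0.3500, peanut butter $0.7143, avocado $2.5000, cottage cheese $3.2500.
Take 3 servings of black beans: +6.0 mg iron for $2.10 (total $2.10, still need 3.0 mg).
Take 3 servings of peanut butter: +2.1 mg iron for $1.50 (total $3.60, still need 0.9 mg).
Take 1.125 servings of avocado: +0.9 mg iron for $2.25 (total $5.85, still need 0.0 mg).
Greedy by cheapest-per-mg is optimal for a single linear constraint, so the minimum cost is $5.85.

$5.85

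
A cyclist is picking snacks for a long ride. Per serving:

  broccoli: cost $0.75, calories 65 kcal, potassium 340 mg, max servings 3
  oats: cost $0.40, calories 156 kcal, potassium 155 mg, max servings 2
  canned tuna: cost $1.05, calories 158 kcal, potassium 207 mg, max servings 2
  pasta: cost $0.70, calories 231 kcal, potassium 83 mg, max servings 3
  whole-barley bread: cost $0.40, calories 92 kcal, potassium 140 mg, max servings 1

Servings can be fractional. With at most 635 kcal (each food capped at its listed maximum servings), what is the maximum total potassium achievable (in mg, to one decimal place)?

1605.8 mg

Potassium per kcal: broccoli 5.231, whole-barley bread 1.522, canned tuna 1.31, oats 0.9936, pasta 0.3593.
Take 3 servings of broccoli: uses 195 kcal, +1020.0 mg potassium (running total 1020.0 mg).
Take 1 serving of whole-barley bread: uses 92 kcal, +140.0 mg potassium (running total 1160.0 mg).
Take 2 servings of canned tuna: uses 316 kcal, +414.0 mg potassium (running total 1574.0 mg).
Take 0.2051 servings of oats: uses 32 kcal, +31.8 mg potassium (running total 1605.8 mg).
Filling greedily by potassium-per-kcal is optimal for one linear limit, giving 1605.8 mg.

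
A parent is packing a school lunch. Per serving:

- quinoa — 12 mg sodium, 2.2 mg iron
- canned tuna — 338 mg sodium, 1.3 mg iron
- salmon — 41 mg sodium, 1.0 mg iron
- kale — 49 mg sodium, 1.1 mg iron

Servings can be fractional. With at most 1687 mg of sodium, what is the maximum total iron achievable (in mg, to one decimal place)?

309.3 mg

Iron per mg sodium: quinoa 0.1833, salmon 0.02439, kale 0.02245, canned tuna 0.003846.
With no serving limits, spend the whole sodium allowance on quinoa: 1687 mg / 12 mg × 2.2 mg = 309.3 mg.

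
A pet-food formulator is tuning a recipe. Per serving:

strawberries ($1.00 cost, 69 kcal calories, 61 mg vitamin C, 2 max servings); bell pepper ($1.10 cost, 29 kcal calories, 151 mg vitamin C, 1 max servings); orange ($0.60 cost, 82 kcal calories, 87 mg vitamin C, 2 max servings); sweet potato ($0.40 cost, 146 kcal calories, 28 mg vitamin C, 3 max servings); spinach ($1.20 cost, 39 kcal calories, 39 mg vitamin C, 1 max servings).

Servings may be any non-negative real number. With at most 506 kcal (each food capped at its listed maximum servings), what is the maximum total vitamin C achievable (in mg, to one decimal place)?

Vitamin C per kcal: bell pepper 5.207, orange 1.061, spinach 1, strawberries 0.8841, sweet potato 0.1918.
Take 1 serving of bell pepper: uses 29 kcal, +151.0 mg vitamin C (running total 151.0 mg).
Take 2 servings of orange: uses 164 kcal, +174.0 mg vitamin C (running total 325.0 mg).
Take 1 serving of spinach: uses 39 kcal, +39.0 mg vitamin C (running total 364.0 mg).
Take 2 servings of strawberries: uses 138 kcal, +122.0 mg vitamin C (running total 486.0 mg).
Take 0.9315 servings of sweet potato: uses 136 kcal, +26.1 mg vitamin C (running total 512.1 mg).
Filling greedily by vitamin C-per-kcal is optimal for one linear limit, giving 512.1 mg.

512.1 mg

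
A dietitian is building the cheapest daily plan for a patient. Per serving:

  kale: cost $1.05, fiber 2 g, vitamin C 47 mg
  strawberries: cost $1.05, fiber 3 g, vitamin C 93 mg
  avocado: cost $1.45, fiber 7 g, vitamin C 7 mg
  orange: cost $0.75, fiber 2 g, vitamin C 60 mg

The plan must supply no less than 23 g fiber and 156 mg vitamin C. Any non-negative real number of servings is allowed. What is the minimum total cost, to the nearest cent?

This is a tiny linear program; its minimum lies at a vertex of the feasible set. List the vertices and price them.
kale only: max(23/2, 156/47) = 11.5 servings → $12.07.
strawberries only: max(23/3, 156/93) = 7.667 servings → $8.05.
avocado only: max(23/7, 156/7) = 22.29 servings → $32.31.
orange only: max(23/2, 156/60) = 11.5 servings → $8.62.
kale + strawberries: intersection lies outside the first quadrant.
kale + avocado with both tight: 2.956 servings and 2.441 servings → $6.64.
kale + orange: intersection lies outside the first quadrant.
strawberries + avocado with both tight: 1.478 servings and 2.652 servings → $5.40.
strawberries + orange: the both-tight solution has a negative serving — not a feasible corner.
avocado + orange with both tight: 2.631 servings and 2.293 servings → $5.53.
The minimum over all feasible corners is $5.40.

$5.40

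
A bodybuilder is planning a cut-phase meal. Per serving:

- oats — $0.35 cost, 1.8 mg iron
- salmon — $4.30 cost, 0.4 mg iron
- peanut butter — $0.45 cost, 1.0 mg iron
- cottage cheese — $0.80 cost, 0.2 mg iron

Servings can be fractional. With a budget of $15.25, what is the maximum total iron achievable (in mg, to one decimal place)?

Iron per dollar: oats 5.143, peanut butter 2.222, cottage cheese 0.25, salmon 0.09302.
With no serving limits, spend the whole cost allowance on oats: $15.25 / $0.35 × 1.8 mg = 78.4 mg.

78.4 mg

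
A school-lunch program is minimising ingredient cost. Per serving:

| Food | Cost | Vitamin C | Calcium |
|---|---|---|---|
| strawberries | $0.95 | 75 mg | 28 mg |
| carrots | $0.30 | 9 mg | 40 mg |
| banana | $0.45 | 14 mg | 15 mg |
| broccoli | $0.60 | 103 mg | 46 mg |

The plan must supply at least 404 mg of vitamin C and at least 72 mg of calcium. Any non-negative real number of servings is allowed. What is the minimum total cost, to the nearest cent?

$2.35

For a min-cost LP with two ≥-constraints, a basic feasible solution has at most two positive variables.
strawberries only: max(404/75, 72/28) = 5.387 servings → $5.12.
carrots only: max(404/9, 72/40) = 44.89 servings → $13.47.
banana only: max(404/14, 72/15) = 28.86 servings → $12.99.
broccoli only: max(404/103, 72/46) = 3.922 servings → $2.35.
strawberries + carrots: intersection lies outside the first quadrant.
strawberries + banana: the both-tight solution has a negative serving — not a feasible corner.
strawberries + broccoli: the both-tight solution has a negative serving — not a feasible corner.
carrots + banana with both targets exact would need a negative amount; discard.
carrots + broccoli: intersection lies outside the first quadrant.
banana + broccoli with both targets exact would need a negative amount; discard.
The minimum over all feasible corners is $2.35.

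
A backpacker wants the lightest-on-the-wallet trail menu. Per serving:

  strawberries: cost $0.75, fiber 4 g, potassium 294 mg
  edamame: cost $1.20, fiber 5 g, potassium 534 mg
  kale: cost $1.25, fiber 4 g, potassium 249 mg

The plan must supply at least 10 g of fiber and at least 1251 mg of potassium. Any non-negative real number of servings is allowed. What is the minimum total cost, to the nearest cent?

$2.81

strawberries only: max(10/4, 1251/294) = 4.255 servings → $3.19.
edamame only: max(10/5, 1251/534) = 2.343 servings → $2.81.
kale only: max(10/4, 1251/249) = 5.024 servings → $6.28.
strawberries + edamame with both targets exact would need a negative amount; discard.
strawberries + kale: intersection lies outside the first quadrant.
edamame + kale with both targets exact would need a negative amount; discard.
Cheapest feasible corner: $2.81.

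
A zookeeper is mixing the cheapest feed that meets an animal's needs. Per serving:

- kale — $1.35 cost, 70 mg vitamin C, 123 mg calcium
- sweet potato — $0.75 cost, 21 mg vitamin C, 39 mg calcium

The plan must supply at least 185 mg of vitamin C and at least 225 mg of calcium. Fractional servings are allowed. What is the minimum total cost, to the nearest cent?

$3.57

A basic optimal solution has at most two foods positive. Try each food alone and each pair with both targets met exactly.
kale only: max(185/70, 225/123) = 2.643 servings → $3.57.
sweet potato only: max(185/21, 225/39) = 8.81 servings → $6.61.
kale + sweet potato: the both-tight solution has a negative serving — not a feasible corner.
Cheapest feasible corner: $3.57.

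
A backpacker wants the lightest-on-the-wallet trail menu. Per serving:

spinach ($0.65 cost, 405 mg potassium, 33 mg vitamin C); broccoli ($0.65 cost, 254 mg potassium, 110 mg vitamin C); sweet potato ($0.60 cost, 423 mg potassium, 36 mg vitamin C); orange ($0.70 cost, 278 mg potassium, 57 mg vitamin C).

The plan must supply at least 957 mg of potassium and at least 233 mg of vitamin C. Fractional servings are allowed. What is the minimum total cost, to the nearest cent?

Compare the cost at each extreme point of the feasible region.
spinach only: max(957/405, 233/33) = 7.061 servings → $4.59.
broccoli only: max(957/254, 233/110) = 3.768 servings → $2.45.
sweet potato only: max(957/423, 233/36) = 6.472 servings → $3.88.
orange only: max(957/278, 233/57) = 4.088 servings → $2.86.
spinach + broccoli with both tight: 1.274 servings and 1.736 servings → $1.96.
spinach + sweet potato: the both-tight solution has a negative serving — not a feasible corner.
spinach + orange: intersection lies outside the first quadrant.
broccoli + sweet potato with both tight: 1.715 servings and 1.233 servings → $1.85.
broccoli + orange with both tight: 0.635 servings and 2.862 servings → $2.42.
sweet potato + orange: intersection lies outside the first quadrant.
The minimum over all feasible corners is $1.85.

$1.85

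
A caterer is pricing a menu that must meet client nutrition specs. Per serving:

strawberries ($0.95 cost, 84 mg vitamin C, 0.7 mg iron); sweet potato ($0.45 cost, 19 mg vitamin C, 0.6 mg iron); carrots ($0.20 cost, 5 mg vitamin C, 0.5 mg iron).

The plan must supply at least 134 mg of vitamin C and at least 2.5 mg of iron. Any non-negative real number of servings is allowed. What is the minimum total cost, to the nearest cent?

This is a tiny linear program; its minimum lies at a vertex of the feasible set. List the vertices and price them.
strawberries only: max(134/84, 2.5/0.7) = 3.571 servings → $3.39.
sweet potato only: max(134/19, 2.5/0.6) = 7.053 servings → $3.17.
carrots only: max(134/5, 2.5/0.5) = 26.8 servings → $5.36.
strawberries + sweet potato with both tight: 0.8868 servings and 3.132 servings → $2.25.
strawberries + carrots with both tight: 1.416 servings and 3.018 servings → $1.95.
sweet potato + carrots with both targets exact would need a negative amount; discard.
Cheapest feasible corner: $1.95.

$1.95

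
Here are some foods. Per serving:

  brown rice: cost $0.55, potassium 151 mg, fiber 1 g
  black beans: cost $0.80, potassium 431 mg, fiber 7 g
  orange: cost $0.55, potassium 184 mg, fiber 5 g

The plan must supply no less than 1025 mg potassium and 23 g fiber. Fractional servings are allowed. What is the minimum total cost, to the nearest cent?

Compare the cost at each extreme point of the feasible region.
brown rice only: max(1025/151, 23/1) = 23 servings → $12.65.
black beans only: max(1025/431, 23/7) = 3.286 servings → $2.63.
orange only: max(1025/184, 23/5) = 5.571 servings → $3.06.
brown rice + black beans: the both-tight solution has a negative serving — not a feasible corner.
brown rice + orange with both tight: 1.564 servings and 4.287 servings → $3.22.
black beans + orange with both tight: 1.03 servings and 3.158 servings → $2.56.
So the least-cost plan costs $2.56.

$2.56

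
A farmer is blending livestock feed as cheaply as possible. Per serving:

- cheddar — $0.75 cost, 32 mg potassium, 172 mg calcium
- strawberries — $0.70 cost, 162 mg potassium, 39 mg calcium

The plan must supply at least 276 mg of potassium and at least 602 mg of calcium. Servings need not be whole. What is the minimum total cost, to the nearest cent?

$3.19

Compare the cost at each extreme point of the feasible region.
cheddar only: max(276/32, 602/172) = 8.625 servings → $6.47.
strawberries only: max(276/162, 602/39) = 15.44 servings → $10.81.
cheddar + strawberries with both tight: 3.26 servings and 1.06 servings → $3.19.
The minimum over all feasible corners is $3.19.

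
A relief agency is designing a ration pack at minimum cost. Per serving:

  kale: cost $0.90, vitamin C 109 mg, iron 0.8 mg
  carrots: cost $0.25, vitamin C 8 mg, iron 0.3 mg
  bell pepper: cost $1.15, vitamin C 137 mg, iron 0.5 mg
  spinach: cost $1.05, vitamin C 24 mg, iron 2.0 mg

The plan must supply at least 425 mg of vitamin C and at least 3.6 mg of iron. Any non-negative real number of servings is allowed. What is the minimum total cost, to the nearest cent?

Two binding constraints pin down two serving amounts, so the optimal mix uses at most two foods. The candidates are each food alone (scaled to the tighter of vitamin C/iron) and each pair with both constraints tight.
kale only: max(425/109, 3.6/0.8) = 4.5 servings → $4.05.
carrots only: max(425/8, 3.6/0.3) = 53.12 servings → $13.28.
bell pepper only: max(425/137, 3.6/0.5) = 7.2 servings → $8.28.
spinach only: max(425/24, 3.6/2.0) = 17.71 servings → $18.59.
kale + carrots with both tight: 3.753 servings and 1.992 servings → $3.88.
kale + bell pepper: the both-tight solution has a negative serving — not a feasible corner.
kale + spinach with both tight: 3.841 servings and 0.2636 servings → $3.73.
carrots + bell pepper with both tight: 7.566 servings and 2.66 servings → $4.95.
carrots + spinach: intersection lies outside the first quadrant.
bell pepper + spinach with both tight: 2.915 servings and 1.071 servings → $4.48.
The minimum over all feasible corners is $3.73.

$3.73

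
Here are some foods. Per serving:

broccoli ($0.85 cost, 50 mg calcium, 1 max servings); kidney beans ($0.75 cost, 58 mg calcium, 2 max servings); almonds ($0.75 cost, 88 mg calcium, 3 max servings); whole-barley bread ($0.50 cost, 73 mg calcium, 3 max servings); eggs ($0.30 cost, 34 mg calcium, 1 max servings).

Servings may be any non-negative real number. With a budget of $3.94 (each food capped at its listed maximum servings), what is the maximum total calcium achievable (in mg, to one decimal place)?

504.5 mg

Calcium per dollar: whole-barley bread 146, almonds 117.3, eggs 113.3, kidney beans 77.33, broccoli 58.82.
Take 3 servings of whole-barley bread: spends $1.50, +219.0 mg calcium (running total 219.0 mg).
Take 3 servings of almonds: spends $2.25, +264.0 mg calcium (running total 483.0 mg).
Take 0.6333 servings of eggs: spends $0.19, +21.5 mg calcium (running total 504.5 mg).
Greedy by best ratio exhausts the cost allowance optimally: 504.5 mg.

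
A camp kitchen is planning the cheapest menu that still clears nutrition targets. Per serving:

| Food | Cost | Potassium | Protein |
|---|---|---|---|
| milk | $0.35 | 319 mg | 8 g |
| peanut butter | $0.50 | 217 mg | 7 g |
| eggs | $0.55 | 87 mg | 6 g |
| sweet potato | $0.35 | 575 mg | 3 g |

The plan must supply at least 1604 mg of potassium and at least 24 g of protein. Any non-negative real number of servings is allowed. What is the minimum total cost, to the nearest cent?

Minimising a linear cost over {potassium ≥ 1604, protein ≥ 24, servings ≥ 0} — the optimum is at a vertex, using one or two foods.
milk only: max(1604/319, 24/8) = 5.028 servings → $1.76.
peanut butter only: max(1604/217, 24/7) = 7.392 servings → $3.70.
eggs only: max(1604/87, 24/6) = 18.44 servings → $10.14.
sweet potato only: max(1604/575, 24/3) = 8 servings → $2.80.
milk + peanut butter: the both-tight solution has a negative serving — not a feasible corner.
milk + eggs: intersection lies outside the first quadrant.
milk + sweet potato with both tight: 2.467 servings and 1.421 servings → $1.36.
peanut butter + eggs with both targets exact would need a negative amount; discard.
peanut butter + sweet potato with both tight: 2.664 servings and 1.784 servings → $1.96.
eggs + sweet potato with both tight: 2.818 servings and 2.363 servings → $2.38.
So the least-cost plan costs $1.36.

$1.36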